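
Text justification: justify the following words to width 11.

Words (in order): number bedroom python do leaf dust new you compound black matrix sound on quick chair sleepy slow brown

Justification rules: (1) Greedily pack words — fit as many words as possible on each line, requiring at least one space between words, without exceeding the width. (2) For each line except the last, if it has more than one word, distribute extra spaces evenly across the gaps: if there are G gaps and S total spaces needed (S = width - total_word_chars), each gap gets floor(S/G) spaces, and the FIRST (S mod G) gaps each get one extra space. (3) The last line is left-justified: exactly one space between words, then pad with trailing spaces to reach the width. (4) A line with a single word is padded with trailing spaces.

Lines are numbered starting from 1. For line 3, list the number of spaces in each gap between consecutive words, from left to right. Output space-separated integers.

Line 1: ['number'] (min_width=6, slack=5)
Line 2: ['bedroom'] (min_width=7, slack=4)
Line 3: ['python', 'do'] (min_width=9, slack=2)
Line 4: ['leaf', 'dust'] (min_width=9, slack=2)
Line 5: ['new', 'you'] (min_width=7, slack=4)
Line 6: ['compound'] (min_width=8, slack=3)
Line 7: ['black'] (min_width=5, slack=6)
Line 8: ['matrix'] (min_width=6, slack=5)
Line 9: ['sound', 'on'] (min_width=8, slack=3)
Line 10: ['quick', 'chair'] (min_width=11, slack=0)
Line 11: ['sleepy', 'slow'] (min_width=11, slack=0)
Line 12: ['brown'] (min_width=5, slack=6)

Answer: 3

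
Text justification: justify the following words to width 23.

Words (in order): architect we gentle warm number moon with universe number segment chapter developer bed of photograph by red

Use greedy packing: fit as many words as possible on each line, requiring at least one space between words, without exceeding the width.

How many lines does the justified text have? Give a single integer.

Answer: 5

Derivation:
Line 1: ['architect', 'we', 'gentle'] (min_width=19, slack=4)
Line 2: ['warm', 'number', 'moon', 'with'] (min_width=21, slack=2)
Line 3: ['universe', 'number', 'segment'] (min_width=23, slack=0)
Line 4: ['chapter', 'developer', 'bed'] (min_width=21, slack=2)
Line 5: ['of', 'photograph', 'by', 'red'] (min_width=20, slack=3)
Total lines: 5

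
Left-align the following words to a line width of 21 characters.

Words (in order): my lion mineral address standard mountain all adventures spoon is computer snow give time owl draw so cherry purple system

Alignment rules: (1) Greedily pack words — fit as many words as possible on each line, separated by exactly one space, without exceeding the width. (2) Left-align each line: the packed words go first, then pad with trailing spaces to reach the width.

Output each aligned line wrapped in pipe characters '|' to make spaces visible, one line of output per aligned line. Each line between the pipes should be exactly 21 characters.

Line 1: ['my', 'lion', 'mineral'] (min_width=15, slack=6)
Line 2: ['address', 'standard'] (min_width=16, slack=5)
Line 3: ['mountain', 'all'] (min_width=12, slack=9)
Line 4: ['adventures', 'spoon', 'is'] (min_width=19, slack=2)
Line 5: ['computer', 'snow', 'give'] (min_width=18, slack=3)
Line 6: ['time', 'owl', 'draw', 'so'] (min_width=16, slack=5)
Line 7: ['cherry', 'purple', 'system'] (min_width=20, slack=1)

Answer: |my lion mineral      |
|address standard     |
|mountain all         |
|adventures spoon is  |
|computer snow give   |
|time owl draw so     |
|cherry purple system |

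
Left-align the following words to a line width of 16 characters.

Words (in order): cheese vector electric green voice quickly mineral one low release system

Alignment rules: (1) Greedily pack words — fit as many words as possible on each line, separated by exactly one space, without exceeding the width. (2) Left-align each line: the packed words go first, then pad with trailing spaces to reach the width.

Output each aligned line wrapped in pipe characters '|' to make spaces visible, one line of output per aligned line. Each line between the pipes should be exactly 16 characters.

Line 1: ['cheese', 'vector'] (min_width=13, slack=3)
Line 2: ['electric', 'green'] (min_width=14, slack=2)
Line 3: ['voice', 'quickly'] (min_width=13, slack=3)
Line 4: ['mineral', 'one', 'low'] (min_width=15, slack=1)
Line 5: ['release', 'system'] (min_width=14, slack=2)

Answer: |cheese vector   |
|electric green  |
|voice quickly   |
|mineral one low |
|release system  |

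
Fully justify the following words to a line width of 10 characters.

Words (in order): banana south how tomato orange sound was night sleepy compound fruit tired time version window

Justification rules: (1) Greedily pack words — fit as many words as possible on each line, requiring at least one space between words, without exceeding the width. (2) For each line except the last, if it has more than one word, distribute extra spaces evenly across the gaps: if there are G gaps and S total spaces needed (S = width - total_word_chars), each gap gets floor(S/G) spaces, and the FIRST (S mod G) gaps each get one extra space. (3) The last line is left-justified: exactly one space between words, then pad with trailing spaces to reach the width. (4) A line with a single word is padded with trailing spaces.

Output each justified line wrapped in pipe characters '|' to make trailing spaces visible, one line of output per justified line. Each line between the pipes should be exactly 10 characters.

Line 1: ['banana'] (min_width=6, slack=4)
Line 2: ['south', 'how'] (min_width=9, slack=1)
Line 3: ['tomato'] (min_width=6, slack=4)
Line 4: ['orange'] (min_width=6, slack=4)
Line 5: ['sound', 'was'] (min_width=9, slack=1)
Line 6: ['night'] (min_width=5, slack=5)
Line 7: ['sleepy'] (min_width=6, slack=4)
Line 8: ['compound'] (min_width=8, slack=2)
Line 9: ['fruit'] (min_width=5, slack=5)
Line 10: ['tired', 'time'] (min_width=10, slack=0)
Line 11: ['version'] (min_width=7, slack=3)
Line 12: ['window'] (min_width=6, slack=4)

Answer: |banana    |
|south  how|
|tomato    |
|orange    |
|sound  was|
|night     |
|sleepy    |
|compound  |
|fruit     |
|tired time|
|version   |
|window    |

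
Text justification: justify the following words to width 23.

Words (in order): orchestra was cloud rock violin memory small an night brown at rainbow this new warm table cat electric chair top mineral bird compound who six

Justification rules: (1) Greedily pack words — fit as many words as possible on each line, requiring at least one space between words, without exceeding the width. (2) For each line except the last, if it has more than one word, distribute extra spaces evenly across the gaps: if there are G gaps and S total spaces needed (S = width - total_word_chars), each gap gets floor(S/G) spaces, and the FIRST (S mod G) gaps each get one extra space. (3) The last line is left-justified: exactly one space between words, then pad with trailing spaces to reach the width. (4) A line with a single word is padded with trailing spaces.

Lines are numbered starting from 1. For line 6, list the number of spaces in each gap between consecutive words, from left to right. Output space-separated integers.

Answer: 2 1 1

Derivation:
Line 1: ['orchestra', 'was', 'cloud'] (min_width=19, slack=4)
Line 2: ['rock', 'violin', 'memory'] (min_width=18, slack=5)
Line 3: ['small', 'an', 'night', 'brown', 'at'] (min_width=23, slack=0)
Line 4: ['rainbow', 'this', 'new', 'warm'] (min_width=21, slack=2)
Line 5: ['table', 'cat', 'electric'] (min_width=18, slack=5)
Line 6: ['chair', 'top', 'mineral', 'bird'] (min_width=22, slack=1)
Line 7: ['compound', 'who', 'six'] (min_width=16, slack=7)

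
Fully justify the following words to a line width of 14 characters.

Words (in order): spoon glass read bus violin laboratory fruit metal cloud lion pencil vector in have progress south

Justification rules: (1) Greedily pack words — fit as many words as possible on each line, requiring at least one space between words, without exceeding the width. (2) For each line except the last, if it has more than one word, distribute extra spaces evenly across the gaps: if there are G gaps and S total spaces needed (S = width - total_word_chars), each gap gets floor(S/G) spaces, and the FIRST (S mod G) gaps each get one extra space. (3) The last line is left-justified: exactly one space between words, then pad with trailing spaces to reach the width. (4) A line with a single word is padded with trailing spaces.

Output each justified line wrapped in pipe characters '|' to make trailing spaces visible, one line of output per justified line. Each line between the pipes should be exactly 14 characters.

Answer: |spoon    glass|
|read       bus|
|violin        |
|laboratory    |
|fruit    metal|
|cloud     lion|
|pencil  vector|
|in        have|
|progress south|

Derivation:
Line 1: ['spoon', 'glass'] (min_width=11, slack=3)
Line 2: ['read', 'bus'] (min_width=8, slack=6)
Line 3: ['violin'] (min_width=6, slack=8)
Line 4: ['laboratory'] (min_width=10, slack=4)
Line 5: ['fruit', 'metal'] (min_width=11, slack=3)
Line 6: ['cloud', 'lion'] (min_width=10, slack=4)
Line 7: ['pencil', 'vector'] (min_width=13, slack=1)
Line 8: ['in', 'have'] (min_width=7, slack=7)
Line 9: ['progress', 'south'] (min_width=14, slack=0)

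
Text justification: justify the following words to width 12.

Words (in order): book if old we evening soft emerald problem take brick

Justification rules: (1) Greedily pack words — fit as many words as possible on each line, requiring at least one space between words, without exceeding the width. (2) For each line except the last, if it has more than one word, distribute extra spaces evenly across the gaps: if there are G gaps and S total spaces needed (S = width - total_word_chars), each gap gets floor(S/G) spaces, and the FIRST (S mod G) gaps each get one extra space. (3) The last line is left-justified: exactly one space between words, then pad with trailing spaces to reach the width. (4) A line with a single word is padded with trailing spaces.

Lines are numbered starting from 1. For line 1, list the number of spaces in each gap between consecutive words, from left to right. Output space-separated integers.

Line 1: ['book', 'if', 'old'] (min_width=11, slack=1)
Line 2: ['we', 'evening'] (min_width=10, slack=2)
Line 3: ['soft', 'emerald'] (min_width=12, slack=0)
Line 4: ['problem', 'take'] (min_width=12, slack=0)
Line 5: ['brick'] (min_width=5, slack=7)

Answer: 2 1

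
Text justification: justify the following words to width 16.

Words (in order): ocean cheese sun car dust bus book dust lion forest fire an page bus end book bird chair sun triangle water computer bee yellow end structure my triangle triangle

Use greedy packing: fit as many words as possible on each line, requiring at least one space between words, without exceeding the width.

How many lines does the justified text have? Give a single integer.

Line 1: ['ocean', 'cheese', 'sun'] (min_width=16, slack=0)
Line 2: ['car', 'dust', 'bus'] (min_width=12, slack=4)
Line 3: ['book', 'dust', 'lion'] (min_width=14, slack=2)
Line 4: ['forest', 'fire', 'an'] (min_width=14, slack=2)
Line 5: ['page', 'bus', 'end'] (min_width=12, slack=4)
Line 6: ['book', 'bird', 'chair'] (min_width=15, slack=1)
Line 7: ['sun', 'triangle'] (min_width=12, slack=4)
Line 8: ['water', 'computer'] (min_width=14, slack=2)
Line 9: ['bee', 'yellow', 'end'] (min_width=14, slack=2)
Line 10: ['structure', 'my'] (min_width=12, slack=4)
Line 11: ['triangle'] (min_width=8, slack=8)
Line 12: ['triangle'] (min_width=8, slack=8)
Total lines: 12

Answer: 12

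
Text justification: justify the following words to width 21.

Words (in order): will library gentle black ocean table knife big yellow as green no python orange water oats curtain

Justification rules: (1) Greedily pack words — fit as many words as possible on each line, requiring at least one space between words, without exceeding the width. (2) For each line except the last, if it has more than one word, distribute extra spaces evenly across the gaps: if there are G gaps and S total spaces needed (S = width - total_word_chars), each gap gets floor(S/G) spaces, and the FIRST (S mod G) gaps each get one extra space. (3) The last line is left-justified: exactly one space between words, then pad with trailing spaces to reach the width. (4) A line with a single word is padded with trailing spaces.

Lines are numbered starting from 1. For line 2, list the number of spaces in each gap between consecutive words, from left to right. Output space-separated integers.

Line 1: ['will', 'library', 'gentle'] (min_width=19, slack=2)
Line 2: ['black', 'ocean', 'table'] (min_width=17, slack=4)
Line 3: ['knife', 'big', 'yellow', 'as'] (min_width=19, slack=2)
Line 4: ['green', 'no', 'python'] (min_width=15, slack=6)
Line 5: ['orange', 'water', 'oats'] (min_width=17, slack=4)
Line 6: ['curtain'] (min_width=7, slack=14)

Answer: 3 3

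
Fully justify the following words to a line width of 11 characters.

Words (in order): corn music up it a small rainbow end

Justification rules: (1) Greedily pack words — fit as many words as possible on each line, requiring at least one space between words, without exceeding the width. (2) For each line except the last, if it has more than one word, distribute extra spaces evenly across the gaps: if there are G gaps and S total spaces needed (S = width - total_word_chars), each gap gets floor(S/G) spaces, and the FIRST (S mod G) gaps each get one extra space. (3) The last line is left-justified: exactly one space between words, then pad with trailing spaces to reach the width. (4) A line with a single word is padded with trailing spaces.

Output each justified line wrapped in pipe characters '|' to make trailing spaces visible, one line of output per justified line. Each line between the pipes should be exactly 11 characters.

Line 1: ['corn', 'music'] (min_width=10, slack=1)
Line 2: ['up', 'it', 'a'] (min_width=7, slack=4)
Line 3: ['small'] (min_width=5, slack=6)
Line 4: ['rainbow', 'end'] (min_width=11, slack=0)

Answer: |corn  music|
|up   it   a|
|small      |
|rainbow end|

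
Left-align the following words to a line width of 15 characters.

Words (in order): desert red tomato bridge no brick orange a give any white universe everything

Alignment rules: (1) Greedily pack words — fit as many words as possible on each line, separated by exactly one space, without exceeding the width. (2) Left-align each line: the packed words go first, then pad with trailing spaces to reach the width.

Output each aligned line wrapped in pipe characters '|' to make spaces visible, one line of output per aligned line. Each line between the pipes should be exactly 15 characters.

Line 1: ['desert', 'red'] (min_width=10, slack=5)
Line 2: ['tomato', 'bridge'] (min_width=13, slack=2)
Line 3: ['no', 'brick', 'orange'] (min_width=15, slack=0)
Line 4: ['a', 'give', 'any'] (min_width=10, slack=5)
Line 5: ['white', 'universe'] (min_width=14, slack=1)
Line 6: ['everything'] (min_width=10, slack=5)

Answer: |desert red     |
|tomato bridge  |
|no brick orange|
|a give any     |
|white universe |
|everything     |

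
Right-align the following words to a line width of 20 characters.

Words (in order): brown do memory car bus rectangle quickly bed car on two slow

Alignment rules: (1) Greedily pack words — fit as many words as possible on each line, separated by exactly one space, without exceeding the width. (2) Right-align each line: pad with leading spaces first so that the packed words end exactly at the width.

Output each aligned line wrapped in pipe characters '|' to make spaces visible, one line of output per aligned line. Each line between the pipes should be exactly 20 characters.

Answer: | brown do memory car|
|       bus rectangle|
|  quickly bed car on|
|            two slow|

Derivation:
Line 1: ['brown', 'do', 'memory', 'car'] (min_width=19, slack=1)
Line 2: ['bus', 'rectangle'] (min_width=13, slack=7)
Line 3: ['quickly', 'bed', 'car', 'on'] (min_width=18, slack=2)
Line 4: ['two', 'slow'] (min_width=8, slack=12)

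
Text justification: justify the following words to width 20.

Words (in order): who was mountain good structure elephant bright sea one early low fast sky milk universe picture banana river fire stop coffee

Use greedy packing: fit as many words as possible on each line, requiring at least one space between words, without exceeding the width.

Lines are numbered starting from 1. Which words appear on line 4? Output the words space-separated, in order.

Answer: one early low fast

Derivation:
Line 1: ['who', 'was', 'mountain'] (min_width=16, slack=4)
Line 2: ['good', 'structure'] (min_width=14, slack=6)
Line 3: ['elephant', 'bright', 'sea'] (min_width=19, slack=1)
Line 4: ['one', 'early', 'low', 'fast'] (min_width=18, slack=2)
Line 5: ['sky', 'milk', 'universe'] (min_width=17, slack=3)
Line 6: ['picture', 'banana', 'river'] (min_width=20, slack=0)
Line 7: ['fire', 'stop', 'coffee'] (min_width=16, slack=4)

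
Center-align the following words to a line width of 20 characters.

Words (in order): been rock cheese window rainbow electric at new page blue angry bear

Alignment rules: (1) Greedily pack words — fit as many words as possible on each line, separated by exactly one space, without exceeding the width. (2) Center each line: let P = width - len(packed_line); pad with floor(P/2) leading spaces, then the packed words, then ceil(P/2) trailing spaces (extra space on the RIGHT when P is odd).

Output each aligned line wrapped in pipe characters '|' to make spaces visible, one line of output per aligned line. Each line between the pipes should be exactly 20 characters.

Line 1: ['been', 'rock', 'cheese'] (min_width=16, slack=4)
Line 2: ['window', 'rainbow'] (min_width=14, slack=6)
Line 3: ['electric', 'at', 'new', 'page'] (min_width=20, slack=0)
Line 4: ['blue', 'angry', 'bear'] (min_width=15, slack=5)

Answer: |  been rock cheese  |
|   window rainbow   |
|electric at new page|
|  blue angry bear   |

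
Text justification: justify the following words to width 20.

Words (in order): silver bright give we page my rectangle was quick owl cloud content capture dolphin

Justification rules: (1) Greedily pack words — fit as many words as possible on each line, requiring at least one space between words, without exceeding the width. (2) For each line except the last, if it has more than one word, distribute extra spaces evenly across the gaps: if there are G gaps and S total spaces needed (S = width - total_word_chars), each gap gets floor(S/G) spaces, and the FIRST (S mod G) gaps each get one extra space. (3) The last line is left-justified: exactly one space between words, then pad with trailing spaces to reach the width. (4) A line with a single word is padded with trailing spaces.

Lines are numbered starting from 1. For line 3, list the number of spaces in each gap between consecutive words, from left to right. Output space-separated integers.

Line 1: ['silver', 'bright', 'give'] (min_width=18, slack=2)
Line 2: ['we', 'page', 'my', 'rectangle'] (min_width=20, slack=0)
Line 3: ['was', 'quick', 'owl', 'cloud'] (min_width=19, slack=1)
Line 4: ['content', 'capture'] (min_width=15, slack=5)
Line 5: ['dolphin'] (min_width=7, slack=13)

Answer: 2 1 1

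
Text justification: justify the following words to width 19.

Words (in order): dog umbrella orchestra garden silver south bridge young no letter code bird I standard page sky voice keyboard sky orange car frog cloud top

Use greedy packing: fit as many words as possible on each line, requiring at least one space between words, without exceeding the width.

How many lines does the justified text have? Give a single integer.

Line 1: ['dog', 'umbrella'] (min_width=12, slack=7)
Line 2: ['orchestra', 'garden'] (min_width=16, slack=3)
Line 3: ['silver', 'south', 'bridge'] (min_width=19, slack=0)
Line 4: ['young', 'no', 'letter'] (min_width=15, slack=4)
Line 5: ['code', 'bird', 'I'] (min_width=11, slack=8)
Line 6: ['standard', 'page', 'sky'] (min_width=17, slack=2)
Line 7: ['voice', 'keyboard', 'sky'] (min_width=18, slack=1)
Line 8: ['orange', 'car', 'frog'] (min_width=15, slack=4)
Line 9: ['cloud', 'top'] (min_width=9, slack=10)
Total lines: 9

Answer: 9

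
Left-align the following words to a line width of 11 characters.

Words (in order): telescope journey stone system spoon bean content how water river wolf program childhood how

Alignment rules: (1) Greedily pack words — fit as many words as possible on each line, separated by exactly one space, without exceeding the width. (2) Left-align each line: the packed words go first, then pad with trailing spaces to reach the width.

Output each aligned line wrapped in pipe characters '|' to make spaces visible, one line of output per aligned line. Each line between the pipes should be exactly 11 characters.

Answer: |telescope  |
|journey    |
|stone      |
|system     |
|spoon bean |
|content how|
|water river|
|wolf       |
|program    |
|childhood  |
|how        |

Derivation:
Line 1: ['telescope'] (min_width=9, slack=2)
Line 2: ['journey'] (min_width=7, slack=4)
Line 3: ['stone'] (min_width=5, slack=6)
Line 4: ['system'] (min_width=6, slack=5)
Line 5: ['spoon', 'bean'] (min_width=10, slack=1)
Line 6: ['content', 'how'] (min_width=11, slack=0)
Line 7: ['water', 'river'] (min_width=11, slack=0)
Line 8: ['wolf'] (min_width=4, slack=7)
Line 9: ['program'] (min_width=7, slack=4)
Line 10: ['childhood'] (min_width=9, slack=2)
Line 11: ['how'] (min_width=3, slack=8)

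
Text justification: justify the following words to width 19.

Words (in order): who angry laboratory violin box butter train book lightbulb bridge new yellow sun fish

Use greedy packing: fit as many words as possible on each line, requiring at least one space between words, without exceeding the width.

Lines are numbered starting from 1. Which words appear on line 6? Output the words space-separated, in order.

Answer: sun fish

Derivation:
Line 1: ['who', 'angry'] (min_width=9, slack=10)
Line 2: ['laboratory', 'violin'] (min_width=17, slack=2)
Line 3: ['box', 'butter', 'train'] (min_width=16, slack=3)
Line 4: ['book', 'lightbulb'] (min_width=14, slack=5)
Line 5: ['bridge', 'new', 'yellow'] (min_width=17, slack=2)
Line 6: ['sun', 'fish'] (min_width=8, slack=11)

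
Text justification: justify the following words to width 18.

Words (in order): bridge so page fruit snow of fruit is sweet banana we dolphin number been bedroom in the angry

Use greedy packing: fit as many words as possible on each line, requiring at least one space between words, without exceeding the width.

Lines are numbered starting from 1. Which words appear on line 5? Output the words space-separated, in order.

Answer: number been

Derivation:
Line 1: ['bridge', 'so', 'page'] (min_width=14, slack=4)
Line 2: ['fruit', 'snow', 'of'] (min_width=13, slack=5)
Line 3: ['fruit', 'is', 'sweet'] (min_width=14, slack=4)
Line 4: ['banana', 'we', 'dolphin'] (min_width=17, slack=1)
Line 5: ['number', 'been'] (min_width=11, slack=7)
Line 6: ['bedroom', 'in', 'the'] (min_width=14, slack=4)
Line 7: ['angry'] (min_width=5, slack=13)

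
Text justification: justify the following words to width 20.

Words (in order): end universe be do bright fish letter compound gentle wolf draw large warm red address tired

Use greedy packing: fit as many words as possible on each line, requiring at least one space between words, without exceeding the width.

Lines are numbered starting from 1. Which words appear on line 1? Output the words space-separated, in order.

Answer: end universe be do

Derivation:
Line 1: ['end', 'universe', 'be', 'do'] (min_width=18, slack=2)
Line 2: ['bright', 'fish', 'letter'] (min_width=18, slack=2)
Line 3: ['compound', 'gentle', 'wolf'] (min_width=20, slack=0)
Line 4: ['draw', 'large', 'warm', 'red'] (min_width=19, slack=1)
Line 5: ['address', 'tired'] (min_width=13, slack=7)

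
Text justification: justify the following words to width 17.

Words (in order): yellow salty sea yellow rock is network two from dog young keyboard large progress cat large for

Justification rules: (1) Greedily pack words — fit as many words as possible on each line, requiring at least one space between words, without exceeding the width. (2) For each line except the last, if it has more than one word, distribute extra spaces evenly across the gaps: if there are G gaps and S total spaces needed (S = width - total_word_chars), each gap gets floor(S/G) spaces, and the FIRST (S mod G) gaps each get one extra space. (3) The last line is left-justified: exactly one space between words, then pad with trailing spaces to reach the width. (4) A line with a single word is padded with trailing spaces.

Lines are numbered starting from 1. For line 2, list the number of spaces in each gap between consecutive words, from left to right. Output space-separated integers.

Answer: 3 2

Derivation:
Line 1: ['yellow', 'salty', 'sea'] (min_width=16, slack=1)
Line 2: ['yellow', 'rock', 'is'] (min_width=14, slack=3)
Line 3: ['network', 'two', 'from'] (min_width=16, slack=1)
Line 4: ['dog', 'young'] (min_width=9, slack=8)
Line 5: ['keyboard', 'large'] (min_width=14, slack=3)
Line 6: ['progress', 'cat'] (min_width=12, slack=5)
Line 7: ['large', 'for'] (min_width=9, slack=8)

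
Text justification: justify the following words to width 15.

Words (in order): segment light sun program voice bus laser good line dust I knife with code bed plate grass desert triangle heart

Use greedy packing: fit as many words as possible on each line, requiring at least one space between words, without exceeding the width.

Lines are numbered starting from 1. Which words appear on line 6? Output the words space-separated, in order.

Answer: code bed plate

Derivation:
Line 1: ['segment', 'light'] (min_width=13, slack=2)
Line 2: ['sun', 'program'] (min_width=11, slack=4)
Line 3: ['voice', 'bus', 'laser'] (min_width=15, slack=0)
Line 4: ['good', 'line', 'dust'] (min_width=14, slack=1)
Line 5: ['I', 'knife', 'with'] (min_width=12, slack=3)
Line 6: ['code', 'bed', 'plate'] (min_width=14, slack=1)
Line 7: ['grass', 'desert'] (min_width=12, slack=3)
Line 8: ['triangle', 'heart'] (min_width=14, slack=1)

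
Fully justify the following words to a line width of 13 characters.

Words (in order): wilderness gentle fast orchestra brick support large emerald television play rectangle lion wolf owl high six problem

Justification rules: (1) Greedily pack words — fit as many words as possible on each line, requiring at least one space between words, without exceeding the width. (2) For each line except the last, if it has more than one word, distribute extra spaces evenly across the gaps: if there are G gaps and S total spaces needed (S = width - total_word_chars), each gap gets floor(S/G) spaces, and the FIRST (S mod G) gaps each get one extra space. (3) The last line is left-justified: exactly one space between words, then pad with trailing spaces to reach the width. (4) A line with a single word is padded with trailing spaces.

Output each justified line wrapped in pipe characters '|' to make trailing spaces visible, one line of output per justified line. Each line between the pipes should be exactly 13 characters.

Line 1: ['wilderness'] (min_width=10, slack=3)
Line 2: ['gentle', 'fast'] (min_width=11, slack=2)
Line 3: ['orchestra'] (min_width=9, slack=4)
Line 4: ['brick', 'support'] (min_width=13, slack=0)
Line 5: ['large', 'emerald'] (min_width=13, slack=0)
Line 6: ['television'] (min_width=10, slack=3)
Line 7: ['play'] (min_width=4, slack=9)
Line 8: ['rectangle'] (min_width=9, slack=4)
Line 9: ['lion', 'wolf', 'owl'] (min_width=13, slack=0)
Line 10: ['high', 'six'] (min_width=8, slack=5)
Line 11: ['problem'] (min_width=7, slack=6)

Answer: |wilderness   |
|gentle   fast|
|orchestra    |
|brick support|
|large emerald|
|television   |
|play         |
|rectangle    |
|lion wolf owl|
|high      six|
|problem      |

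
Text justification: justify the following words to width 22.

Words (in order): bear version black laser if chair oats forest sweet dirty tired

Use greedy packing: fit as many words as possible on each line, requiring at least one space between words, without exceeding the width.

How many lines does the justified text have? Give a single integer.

Line 1: ['bear', 'version', 'black'] (min_width=18, slack=4)
Line 2: ['laser', 'if', 'chair', 'oats'] (min_width=19, slack=3)
Line 3: ['forest', 'sweet', 'dirty'] (min_width=18, slack=4)
Line 4: ['tired'] (min_width=5, slack=17)
Total lines: 4

Answer: 4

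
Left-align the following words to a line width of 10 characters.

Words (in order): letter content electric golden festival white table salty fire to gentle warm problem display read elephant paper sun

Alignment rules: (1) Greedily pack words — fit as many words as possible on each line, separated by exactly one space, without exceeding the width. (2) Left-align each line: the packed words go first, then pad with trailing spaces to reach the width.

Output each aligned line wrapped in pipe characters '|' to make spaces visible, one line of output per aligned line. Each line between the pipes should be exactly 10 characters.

Answer: |letter    |
|content   |
|electric  |
|golden    |
|festival  |
|white     |
|table     |
|salty fire|
|to gentle |
|warm      |
|problem   |
|display   |
|read      |
|elephant  |
|paper sun |

Derivation:
Line 1: ['letter'] (min_width=6, slack=4)
Line 2: ['content'] (min_width=7, slack=3)
Line 3: ['electric'] (min_width=8, slack=2)
Line 4: ['golden'] (min_width=6, slack=4)
Line 5: ['festival'] (min_width=8, slack=2)
Line 6: ['white'] (min_width=5, slack=5)
Line 7: ['table'] (min_width=5, slack=5)
Line 8: ['salty', 'fire'] (min_width=10, slack=0)
Line 9: ['to', 'gentle'] (min_width=9, slack=1)
Line 10: ['warm'] (min_width=4, slack=6)
Line 11: ['problem'] (min_width=7, slack=3)
Line 12: ['display'] (min_width=7, slack=3)
Line 13: ['read'] (min_width=4, slack=6)
Line 14: ['elephant'] (min_width=8, slack=2)
Line 15: ['paper', 'sun'] (min_width=9, slack=1)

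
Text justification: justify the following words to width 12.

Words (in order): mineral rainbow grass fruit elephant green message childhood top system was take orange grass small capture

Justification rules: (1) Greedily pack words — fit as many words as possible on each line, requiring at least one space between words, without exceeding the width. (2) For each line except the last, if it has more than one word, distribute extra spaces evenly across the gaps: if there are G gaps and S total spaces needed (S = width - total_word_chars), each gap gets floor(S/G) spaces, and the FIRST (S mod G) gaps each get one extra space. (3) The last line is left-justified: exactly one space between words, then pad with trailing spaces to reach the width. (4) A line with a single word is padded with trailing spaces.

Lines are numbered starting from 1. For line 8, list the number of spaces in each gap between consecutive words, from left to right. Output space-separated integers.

Line 1: ['mineral'] (min_width=7, slack=5)
Line 2: ['rainbow'] (min_width=7, slack=5)
Line 3: ['grass', 'fruit'] (min_width=11, slack=1)
Line 4: ['elephant'] (min_width=8, slack=4)
Line 5: ['green'] (min_width=5, slack=7)
Line 6: ['message'] (min_width=7, slack=5)
Line 7: ['childhood'] (min_width=9, slack=3)
Line 8: ['top', 'system'] (min_width=10, slack=2)
Line 9: ['was', 'take'] (min_width=8, slack=4)
Line 10: ['orange', 'grass'] (min_width=12, slack=0)
Line 11: ['small'] (min_width=5, slack=7)
Line 12: ['capture'] (min_width=7, slack=5)

Answer: 3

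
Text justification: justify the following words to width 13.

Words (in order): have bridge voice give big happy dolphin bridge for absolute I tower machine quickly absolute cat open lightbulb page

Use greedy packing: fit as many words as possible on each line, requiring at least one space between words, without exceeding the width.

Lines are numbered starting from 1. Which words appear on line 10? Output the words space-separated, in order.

Line 1: ['have', 'bridge'] (min_width=11, slack=2)
Line 2: ['voice', 'give'] (min_width=10, slack=3)
Line 3: ['big', 'happy'] (min_width=9, slack=4)
Line 4: ['dolphin'] (min_width=7, slack=6)
Line 5: ['bridge', 'for'] (min_width=10, slack=3)
Line 6: ['absolute', 'I'] (min_width=10, slack=3)
Line 7: ['tower', 'machine'] (min_width=13, slack=0)
Line 8: ['quickly'] (min_width=7, slack=6)
Line 9: ['absolute', 'cat'] (min_width=12, slack=1)
Line 10: ['open'] (min_width=4, slack=9)
Line 11: ['lightbulb'] (min_width=9, slack=4)
Line 12: ['page'] (min_width=4, slack=9)

Answer: open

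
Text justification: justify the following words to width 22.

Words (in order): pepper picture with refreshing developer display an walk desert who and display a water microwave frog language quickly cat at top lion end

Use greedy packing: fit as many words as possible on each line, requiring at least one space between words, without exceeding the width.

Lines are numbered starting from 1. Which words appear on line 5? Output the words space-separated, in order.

Line 1: ['pepper', 'picture', 'with'] (min_width=19, slack=3)
Line 2: ['refreshing', 'developer'] (min_width=20, slack=2)
Line 3: ['display', 'an', 'walk', 'desert'] (min_width=22, slack=0)
Line 4: ['who', 'and', 'display', 'a'] (min_width=17, slack=5)
Line 5: ['water', 'microwave', 'frog'] (min_width=20, slack=2)
Line 6: ['language', 'quickly', 'cat'] (min_width=20, slack=2)
Line 7: ['at', 'top', 'lion', 'end'] (min_width=15, slack=7)

Answer: water microwave frog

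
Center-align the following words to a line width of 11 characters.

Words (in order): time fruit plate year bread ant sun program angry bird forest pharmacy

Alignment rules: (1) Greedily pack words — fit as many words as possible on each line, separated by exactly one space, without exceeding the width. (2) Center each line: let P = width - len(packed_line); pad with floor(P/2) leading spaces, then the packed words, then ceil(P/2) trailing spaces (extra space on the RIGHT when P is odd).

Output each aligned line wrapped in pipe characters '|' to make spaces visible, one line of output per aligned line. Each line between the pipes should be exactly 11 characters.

Line 1: ['time', 'fruit'] (min_width=10, slack=1)
Line 2: ['plate', 'year'] (min_width=10, slack=1)
Line 3: ['bread', 'ant'] (min_width=9, slack=2)
Line 4: ['sun', 'program'] (min_width=11, slack=0)
Line 5: ['angry', 'bird'] (min_width=10, slack=1)
Line 6: ['forest'] (min_width=6, slack=5)
Line 7: ['pharmacy'] (min_width=8, slack=3)

Answer: |time fruit |
|plate year |
| bread ant |
|sun program|
|angry bird |
|  forest   |
| pharmacy  |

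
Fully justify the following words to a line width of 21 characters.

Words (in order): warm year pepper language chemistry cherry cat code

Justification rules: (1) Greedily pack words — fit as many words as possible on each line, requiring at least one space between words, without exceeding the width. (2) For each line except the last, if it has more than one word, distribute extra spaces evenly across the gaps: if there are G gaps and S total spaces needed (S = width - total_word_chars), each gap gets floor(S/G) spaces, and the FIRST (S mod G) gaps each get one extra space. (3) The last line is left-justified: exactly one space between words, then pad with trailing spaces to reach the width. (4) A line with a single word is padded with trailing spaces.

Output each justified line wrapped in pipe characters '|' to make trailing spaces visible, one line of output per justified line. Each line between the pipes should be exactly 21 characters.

Answer: |warm    year   pepper|
|language    chemistry|
|cherry cat code      |

Derivation:
Line 1: ['warm', 'year', 'pepper'] (min_width=16, slack=5)
Line 2: ['language', 'chemistry'] (min_width=18, slack=3)
Line 3: ['cherry', 'cat', 'code'] (min_width=15, slack=6)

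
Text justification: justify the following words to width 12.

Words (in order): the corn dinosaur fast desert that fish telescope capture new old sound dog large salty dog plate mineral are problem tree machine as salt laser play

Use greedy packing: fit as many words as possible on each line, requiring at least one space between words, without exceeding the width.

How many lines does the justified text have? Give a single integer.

Answer: 15

Derivation:
Line 1: ['the', 'corn'] (min_width=8, slack=4)
Line 2: ['dinosaur'] (min_width=8, slack=4)
Line 3: ['fast', 'desert'] (min_width=11, slack=1)
Line 4: ['that', 'fish'] (min_width=9, slack=3)
Line 5: ['telescope'] (min_width=9, slack=3)
Line 6: ['capture', 'new'] (min_width=11, slack=1)
Line 7: ['old', 'sound'] (min_width=9, slack=3)
Line 8: ['dog', 'large'] (min_width=9, slack=3)
Line 9: ['salty', 'dog'] (min_width=9, slack=3)
Line 10: ['plate'] (min_width=5, slack=7)
Line 11: ['mineral', 'are'] (min_width=11, slack=1)
Line 12: ['problem', 'tree'] (min_width=12, slack=0)
Line 13: ['machine', 'as'] (min_width=10, slack=2)
Line 14: ['salt', 'laser'] (min_width=10, slack=2)
Line 15: ['play'] (min_width=4, slack=8)
Total lines: 15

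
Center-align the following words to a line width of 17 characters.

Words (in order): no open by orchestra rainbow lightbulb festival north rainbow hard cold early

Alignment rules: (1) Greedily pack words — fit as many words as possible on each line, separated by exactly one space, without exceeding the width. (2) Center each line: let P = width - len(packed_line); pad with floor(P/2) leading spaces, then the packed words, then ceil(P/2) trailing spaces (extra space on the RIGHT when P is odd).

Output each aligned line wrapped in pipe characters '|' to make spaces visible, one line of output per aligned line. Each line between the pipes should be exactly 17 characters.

Answer: |   no open by    |
|orchestra rainbow|
|    lightbulb    |
| festival north  |
|rainbow hard cold|
|      early      |

Derivation:
Line 1: ['no', 'open', 'by'] (min_width=10, slack=7)
Line 2: ['orchestra', 'rainbow'] (min_width=17, slack=0)
Line 3: ['lightbulb'] (min_width=9, slack=8)
Line 4: ['festival', 'north'] (min_width=14, slack=3)
Line 5: ['rainbow', 'hard', 'cold'] (min_width=17, slack=0)
Line 6: ['early'] (min_width=5, slack=12)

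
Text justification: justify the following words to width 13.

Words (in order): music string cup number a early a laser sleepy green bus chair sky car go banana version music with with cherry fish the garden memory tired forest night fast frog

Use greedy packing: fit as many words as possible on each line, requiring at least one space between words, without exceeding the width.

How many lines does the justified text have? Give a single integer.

Answer: 13

Derivation:
Line 1: ['music', 'string'] (min_width=12, slack=1)
Line 2: ['cup', 'number', 'a'] (min_width=12, slack=1)
Line 3: ['early', 'a', 'laser'] (min_width=13, slack=0)
Line 4: ['sleepy', 'green'] (min_width=12, slack=1)
Line 5: ['bus', 'chair', 'sky'] (min_width=13, slack=0)
Line 6: ['car', 'go', 'banana'] (min_width=13, slack=0)
Line 7: ['version', 'music'] (min_width=13, slack=0)
Line 8: ['with', 'with'] (min_width=9, slack=4)
Line 9: ['cherry', 'fish'] (min_width=11, slack=2)
Line 10: ['the', 'garden'] (min_width=10, slack=3)
Line 11: ['memory', 'tired'] (min_width=12, slack=1)
Line 12: ['forest', 'night'] (min_width=12, slack=1)
Line 13: ['fast', 'frog'] (min_width=9, slack=4)
Total lines: 13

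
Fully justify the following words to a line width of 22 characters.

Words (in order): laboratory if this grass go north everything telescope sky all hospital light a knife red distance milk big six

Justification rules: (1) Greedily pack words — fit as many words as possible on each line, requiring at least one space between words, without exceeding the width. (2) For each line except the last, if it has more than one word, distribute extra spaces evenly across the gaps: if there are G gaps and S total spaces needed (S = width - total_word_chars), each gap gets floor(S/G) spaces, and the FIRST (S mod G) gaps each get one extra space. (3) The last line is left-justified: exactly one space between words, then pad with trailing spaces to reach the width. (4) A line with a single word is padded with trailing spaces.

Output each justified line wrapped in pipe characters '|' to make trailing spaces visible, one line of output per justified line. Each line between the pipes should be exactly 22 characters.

Line 1: ['laboratory', 'if', 'this'] (min_width=18, slack=4)
Line 2: ['grass', 'go', 'north'] (min_width=14, slack=8)
Line 3: ['everything', 'telescope'] (min_width=20, slack=2)
Line 4: ['sky', 'all', 'hospital', 'light'] (min_width=22, slack=0)
Line 5: ['a', 'knife', 'red', 'distance'] (min_width=20, slack=2)
Line 6: ['milk', 'big', 'six'] (min_width=12, slack=10)

Answer: |laboratory   if   this|
|grass     go     north|
|everything   telescope|
|sky all hospital light|
|a  knife  red distance|
|milk big six          |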